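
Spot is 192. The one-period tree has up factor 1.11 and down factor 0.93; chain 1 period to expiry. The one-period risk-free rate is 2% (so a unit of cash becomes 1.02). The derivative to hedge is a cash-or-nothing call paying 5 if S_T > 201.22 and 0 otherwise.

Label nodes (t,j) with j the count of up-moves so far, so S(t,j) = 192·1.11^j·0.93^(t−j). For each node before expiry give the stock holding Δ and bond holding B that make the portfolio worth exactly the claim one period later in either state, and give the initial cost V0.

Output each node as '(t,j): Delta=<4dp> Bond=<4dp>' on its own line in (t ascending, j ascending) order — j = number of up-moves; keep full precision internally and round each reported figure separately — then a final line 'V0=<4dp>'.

(0,0): Delta=0.1447 Bond=-25.3268
V0=2.4510

No-arbitrage ⇒ martingale measure with p* = (R−d)/(u−d) = 0.5000.
Payoff layer (t=1): V(1,0)=0.0000, V(1,1)=5.0000
Node (0,0) S=192.0000: V=(p*·5.0000+(1−p*)·0.0000)/1.02=2.4510; Δ=(5.0000−0.0000)/(213.1200−178.5600)=0.1447; B=V−Δ·S=-25.3268
The time-0 hedge costs 2.4510, which is the no-arbitrage price.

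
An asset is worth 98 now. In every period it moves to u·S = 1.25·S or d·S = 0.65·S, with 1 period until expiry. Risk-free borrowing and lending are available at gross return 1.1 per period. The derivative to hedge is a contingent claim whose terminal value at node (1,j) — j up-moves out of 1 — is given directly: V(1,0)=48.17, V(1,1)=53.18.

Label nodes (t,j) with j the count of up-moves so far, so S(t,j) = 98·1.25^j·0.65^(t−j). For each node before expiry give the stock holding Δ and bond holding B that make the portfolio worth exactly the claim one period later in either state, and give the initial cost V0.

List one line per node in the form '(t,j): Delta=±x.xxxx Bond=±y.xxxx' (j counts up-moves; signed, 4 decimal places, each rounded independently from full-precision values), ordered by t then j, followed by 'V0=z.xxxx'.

(0,0): Delta=0.0852 Bond=38.8568
V0=47.2068

Since d<R<u, set p* = (R−d)/(u−d) = 0.7500; price each node as the discounted p*-expectation of its children.
Terminal payoffs: V(1,0)=48.1700, V(1,1)=53.1800
  t=0,j=0: stock 98.0000 → up 122.5000 (V=53.1800), down 63.7000 (V=48.1700). Price 47.2068; hedge Δ=0.0852, bond B=38.8568.
Root portfolio cost Δ·98+B reproduces V0=47.2068.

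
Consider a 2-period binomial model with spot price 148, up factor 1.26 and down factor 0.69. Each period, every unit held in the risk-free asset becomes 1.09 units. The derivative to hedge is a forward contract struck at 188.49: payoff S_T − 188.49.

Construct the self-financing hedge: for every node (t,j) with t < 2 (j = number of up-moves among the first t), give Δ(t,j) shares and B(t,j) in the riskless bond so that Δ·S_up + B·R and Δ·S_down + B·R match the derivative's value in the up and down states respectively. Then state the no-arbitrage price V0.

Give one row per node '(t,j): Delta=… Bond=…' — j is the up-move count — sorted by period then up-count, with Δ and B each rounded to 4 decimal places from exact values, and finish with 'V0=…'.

The replicating-portfolio and risk-neutral prices coincide; use p* = (1.09−0.69)/(1.26−0.69) = 0.7018 for the latter.
At expiry t=2: V(2,0)=-118.0272, V(2,1)=-59.8188, V(2,2)=46.4748
(1,0): S=102.1200. Δ = (V_up−V_dn)/(S_up−S_dn) = (-59.8188−-118.0272)/(128.6712−70.4628) = 1.0000. V = [p*·-59.8188 + (1−p*)·-118.0272]/1.09 = -70.8066. B = V − Δ·S = -172.9266.
(1,1): S=186.4800. Δ = (V_up−V_dn)/(S_up−S_dn) = (46.4748−-59.8188)/(234.9648−128.6712) = 1.0000. V = [p*·46.4748 + (1−p*)·-59.8188]/1.09 = 13.5534. B = V − Δ·S = -172.9266.
(0,0): S=148.0000. Δ = (V_up−V_dn)/(S_up−S_dn) = (13.5534−-70.8066)/(186.4800−102.1200) = 1.0000. V = [p*·13.5534 + (1−p*)·-70.8066]/1.09 = -10.6483. B = V − Δ·S = -158.6483.
Each (Δ,B) replicates both successor values, so the strategy is self-financing and V0 is arbitrage-free.

(0,0): Delta=1.0000 Bond=-158.6483
(1,0): Delta=1.0000 Bond=-172.9266
(1,1): Delta=1.0000 Bond=-172.9266
V0=-10.6483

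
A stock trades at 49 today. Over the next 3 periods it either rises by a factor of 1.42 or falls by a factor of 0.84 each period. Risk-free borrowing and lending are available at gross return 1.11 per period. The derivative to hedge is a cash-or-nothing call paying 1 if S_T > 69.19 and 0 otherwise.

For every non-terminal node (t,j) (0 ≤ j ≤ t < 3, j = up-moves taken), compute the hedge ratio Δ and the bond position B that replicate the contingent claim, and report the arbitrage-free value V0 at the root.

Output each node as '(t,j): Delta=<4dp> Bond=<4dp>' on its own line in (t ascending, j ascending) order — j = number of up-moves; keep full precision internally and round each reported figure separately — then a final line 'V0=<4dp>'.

No-arbitrage ⇒ martingale measure with p* = (R−d)/(u−d) = 0.4655.
Payoff layer (t=3): V(3,0)=0.0000, V(3,1)=0.0000, V(3,2)=1.0000, V(3,3)=1.0000
  t=2,j=0: stock 34.5744 → up 49.0956 (V=0.0000), down 29.0425 (V=0.0000). Price 0.0000; hedge Δ=0.0000, bond B=0.0000.
  t=2,j=1: stock 58.4472 → up 82.9950 (V=1.0000), down 49.0956 (V=0.0000). Price 0.4194; hedge Δ=0.0295, bond B=-1.3048.
  t=2,j=2: stock 98.8036 → up 140.3011 (V=1.0000), down 82.9950 (V=1.0000). Price 0.9009; hedge Δ=0.0000, bond B=0.9009.
  t=1,j=0: stock 41.1600 → up 58.4472 (V=0.4194), down 34.5744 (V=0.0000). Price 0.1759; hedge Δ=0.0176, bond B=-0.5472.
  t=1,j=1: stock 69.5800 → up 98.8036 (V=0.9009), down 58.4472 (V=0.4194). Price 0.5798; hedge Δ=0.0119, bond B=-0.2504.
  t=0,j=0: stock 49.0000 → up 69.5800 (V=0.5798), down 41.1600 (V=0.1759). Price 0.3278; hedge Δ=0.0142, bond B=-0.3685.
Check: Δ(0,0)·S0 + B(0,0) = 0.3278 = V0.

(0,0): Delta=0.0142 Bond=-0.3685
(1,0): Delta=0.0176 Bond=-0.5472
(1,1): Delta=0.0119 Bond=-0.2504
(2,0): Delta=0.0000 Bond=0.0000
(2,1): Delta=0.0295 Bond=-1.3048
(2,2): Delta=0.0000 Bond=0.9009
V0=0.3278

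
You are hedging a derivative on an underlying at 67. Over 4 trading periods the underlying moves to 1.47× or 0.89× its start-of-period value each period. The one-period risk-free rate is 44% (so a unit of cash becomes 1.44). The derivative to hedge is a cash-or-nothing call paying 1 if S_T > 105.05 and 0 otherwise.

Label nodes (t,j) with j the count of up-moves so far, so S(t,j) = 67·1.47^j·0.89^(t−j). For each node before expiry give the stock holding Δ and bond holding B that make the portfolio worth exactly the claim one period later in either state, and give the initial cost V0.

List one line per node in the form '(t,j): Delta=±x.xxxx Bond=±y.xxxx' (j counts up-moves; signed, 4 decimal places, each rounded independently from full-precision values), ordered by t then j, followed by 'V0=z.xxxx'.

(0,0): Delta=0.0001 Bond=0.2280
(1,0): Delta=0.0014 Bond=0.2507
(1,1): Delta=0.0000 Bond=0.3326
(2,0): Delta=0.0214 Bond=-0.7017
(2,1): Delta=0.0007 Bond=0.4190
(2,2): Delta=0.0000 Bond=0.4823
(3,0): Delta=0.0000 Bond=0.0000
(3,1): Delta=0.0221 Bond=-1.0656
(3,2): Delta=0.0000 Bond=0.6944
(3,3): Delta=0.0000 Bond=0.6944
V0=0.2324

No-arbitrage ⇒ martingale measure with p* = (R−d)/(u−d) = 0.9483.
At expiry t=4: V(4,0)=0.0000, V(4,1)=0.0000, V(4,2)=1.0000, V(4,3)=1.0000, V(4,4)=1.0000
(3,0): S=47.2329. Δ = (V_up−V_dn)/(S_up−S_dn) = (0.0000−0.0000)/(69.4324−42.0373) = 0.0000. V = [p*·0.0000 + (1−p*)·0.0000]/1.44 = 0.0000. B = V − Δ·S = 0.0000.
(3,1): S=78.0139. Δ = (V_up−V_dn)/(S_up−S_dn) = (1.0000−0.0000)/(114.6805−69.4324) = 0.0221. V = [p*·1.0000 + (1−p*)·0.0000]/1.44 = 0.6585. B = V − Δ·S = -1.0656.
(3,2): S=128.8545. Δ = (V_up−V_dn)/(S_up−S_dn) = (1.0000−1.0000)/(189.4161−114.6805) = 0.0000. V = [p*·1.0000 + (1−p*)·1.0000]/1.44 = 0.6944. B = V − Δ·S = 0.6944.
(3,3): S=212.8270. Δ = (V_up−V_dn)/(S_up−S_dn) = (1.0000−1.0000)/(312.8558−189.4161) = 0.0000. V = [p*·1.0000 + (1−p*)·1.0000]/1.44 = 0.6944. B = V − Δ·S = 0.6944.
(2,0): S=53.0707. Δ = (V_up−V_dn)/(S_up−S_dn) = (0.6585−0.0000)/(78.0139−47.2329) = 0.0214. V = [p*·0.6585 + (1−p*)·0.0000]/1.44 = 0.4337. B = V − Δ·S = -0.7017.
(2,1): S=87.6561. Δ = (V_up−V_dn)/(S_up−S_dn) = (0.6944−0.6585)/(128.8545−78.0139) = 0.0007. V = [p*·0.6944 + (1−p*)·0.6585]/1.44 = 0.4810. B = V − Δ·S = 0.4190.
(2,2): S=144.7803. Δ = (V_up−V_dn)/(S_up−S_dn) = (0.6944−0.6944)/(212.8270−128.8545) = 0.0000. V = [p*·0.6944 + (1−p*)·0.6944]/1.44 = 0.4823. B = V − Δ·S = 0.4823.
(1,0): S=59.6300. Δ = (V_up−V_dn)/(S_up−S_dn) = (0.4810−0.4337)/(87.6561−53.0707) = 0.0014. V = [p*·0.4810 + (1−p*)·0.4337]/1.44 = 0.3323. B = V − Δ·S = 0.2507.
(1,1): S=98.4900. Δ = (V_up−V_dn)/(S_up−S_dn) = (0.4823−0.4810)/(144.7803−87.6561) = 0.0000. V = [p*·0.4823 + (1−p*)·0.4810]/1.44 = 0.3349. B = V − Δ·S = 0.3326.
(0,0): S=67.0000. Δ = (V_up−V_dn)/(S_up−S_dn) = (0.3349−0.3323)/(98.4900−59.6300) = 0.0001. V = [p*·0.3349 + (1−p*)·0.3323]/1.44 = 0.2324. B = V − Δ·S = 0.2280.
Check: Δ(0,0)·S0 + B(0,0) = 0.2324 = V0.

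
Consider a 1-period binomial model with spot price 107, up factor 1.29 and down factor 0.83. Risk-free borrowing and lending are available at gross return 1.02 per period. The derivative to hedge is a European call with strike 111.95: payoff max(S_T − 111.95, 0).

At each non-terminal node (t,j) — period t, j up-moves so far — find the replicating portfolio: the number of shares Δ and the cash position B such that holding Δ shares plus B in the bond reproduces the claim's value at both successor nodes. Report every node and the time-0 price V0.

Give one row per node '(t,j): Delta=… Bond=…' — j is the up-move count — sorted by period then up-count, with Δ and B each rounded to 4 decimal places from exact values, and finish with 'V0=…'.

No-arbitrage ⇒ martingale measure with p* = (R−d)/(u−d) = 0.4130.
Terminal values V(1,·): V(1,0)=0.0000, V(1,1)=26.0800
(0,0): S=107.0000. Δ = (V_up−V_dn)/(S_up−S_dn) = (26.0800−0.0000)/(138.0300−88.8100) = 0.5299. V = [p*·26.0800 + (1−p*)·0.0000]/1.02 = 10.5610. B = V − Δ·S = -46.1347.
The time-0 hedge costs 10.5610, which is the no-arbitrage price.

(0,0): Delta=0.5299 Bond=-46.1347
V0=10.5610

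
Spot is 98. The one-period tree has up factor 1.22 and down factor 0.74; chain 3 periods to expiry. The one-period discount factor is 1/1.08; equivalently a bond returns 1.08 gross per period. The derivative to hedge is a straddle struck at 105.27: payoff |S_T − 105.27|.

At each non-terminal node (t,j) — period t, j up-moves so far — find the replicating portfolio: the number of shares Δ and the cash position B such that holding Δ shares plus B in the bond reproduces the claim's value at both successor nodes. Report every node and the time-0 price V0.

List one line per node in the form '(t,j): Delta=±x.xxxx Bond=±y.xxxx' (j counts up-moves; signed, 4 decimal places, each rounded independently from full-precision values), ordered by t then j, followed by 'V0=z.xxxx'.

(0,0): Delta=0.3207 Bond=-2.9892
(1,0): Delta=-0.8994 Bond=85.2549
(1,1): Delta=0.6254 Bond=-39.6627
(2,0): Delta=-1.0000 Bond=97.4722
(2,1): Delta=-0.8743 Bond=89.8531
(2,2): Delta=1.0000 Bond=-97.4722
V0=28.4384

No-arbitrage ⇒ martingale measure with p* = (R−d)/(u−d) = 0.7083.
Payoff layer (t=3): V(3,0)=65.5580, V(3,1)=39.7989, V(3,2)=2.6688, V(3,3)=72.6831
Node (2,0) S=53.6648: V=(p*·39.7989+(1−p*)·65.5580)/1.08=43.8074; Δ=(39.7989−65.5580)/(65.4711−39.7120)=-1.0000; B=V−Δ·S=97.4722
Node (2,1) S=88.4744: V=(p*·2.6688+(1−p*)·39.7989)/1.08=12.4985; Δ=(2.6688−39.7989)/(107.9388−65.4711)=-0.8743; B=V−Δ·S=89.8531
Node (2,2) S=145.8632: V=(p*·72.6831+(1−p*)·2.6688)/1.08=48.3910; Δ=(72.6831−2.6688)/(177.9531−107.9388)=1.0000; B=V−Δ·S=-97.4722
Node (1,0) S=72.5200: V=(p*·12.4985+(1−p*)·43.8074)/1.08=20.0280; Δ=(12.4985−43.8074)/(88.4744−53.6648)=-0.8994; B=V−Δ·S=85.2549
Node (1,1) S=119.5600: V=(p*·48.3910+(1−p*)·12.4985)/1.08=35.1133; Δ=(48.3910−12.4985)/(145.8632−88.4744)=0.6254; B=V−Δ·S=-39.6627
Node (0,0) S=98.0000: V=(p*·35.1133+(1−p*)·20.0280)/1.08=28.4384; Δ=(35.1133−20.0280)/(119.5600−72.5200)=0.3207; B=V−Δ·S=-2.9892
The time-0 hedge costs 28.4384, which is the no-arbitrage price.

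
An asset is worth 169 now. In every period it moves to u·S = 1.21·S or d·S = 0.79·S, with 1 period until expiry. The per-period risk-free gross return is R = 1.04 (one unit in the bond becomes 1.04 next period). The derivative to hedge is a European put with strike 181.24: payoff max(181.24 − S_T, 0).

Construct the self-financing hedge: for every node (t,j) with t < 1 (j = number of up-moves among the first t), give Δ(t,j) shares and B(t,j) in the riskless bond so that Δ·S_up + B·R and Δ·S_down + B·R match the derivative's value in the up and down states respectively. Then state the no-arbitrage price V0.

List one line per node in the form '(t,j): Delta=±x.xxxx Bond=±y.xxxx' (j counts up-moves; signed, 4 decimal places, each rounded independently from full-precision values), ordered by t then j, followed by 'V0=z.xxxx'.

No-arbitrage ⇒ martingale measure with p* = (R−d)/(u−d) = 0.5952.
Terminal payoffs: V(1,0)=47.7300, V(1,1)=0.0000
(0,0): S=169.0000. Δ = (V_up−V_dn)/(S_up−S_dn) = (0.0000−47.7300)/(204.4900−133.5100) = -0.6724. V = [p*·0.0000 + (1−p*)·47.7300]/1.04 = 18.5762. B = V − Δ·S = 132.2191.
Root portfolio cost Δ·169+B reproduces V0=18.5762.

(0,0): Delta=-0.6724 Bond=132.2191
V0=18.5762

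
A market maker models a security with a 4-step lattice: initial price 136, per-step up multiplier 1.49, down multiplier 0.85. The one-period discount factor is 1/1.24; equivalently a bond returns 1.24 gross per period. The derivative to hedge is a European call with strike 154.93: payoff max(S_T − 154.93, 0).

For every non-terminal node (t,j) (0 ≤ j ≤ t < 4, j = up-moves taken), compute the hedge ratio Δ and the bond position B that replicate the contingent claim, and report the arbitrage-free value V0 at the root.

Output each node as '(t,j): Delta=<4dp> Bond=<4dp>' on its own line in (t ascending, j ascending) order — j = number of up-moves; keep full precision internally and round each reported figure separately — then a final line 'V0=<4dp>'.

(0,0): Delta=0.9296 Bond=-53.2517
(1,0): Delta=0.8007 Bond=-51.1389
(1,1): Delta=0.9767 Bond=-75.5791
(2,0): Delta=0.4940 Bond=-33.2747
(2,1): Delta=0.9129 Bond=-82.7311
(2,2): Delta=1.0000 Bond=-100.7609
(3,0): Delta=0.0000 Bond=0.0000
(3,1): Delta=0.6747 Bond=-67.7098
(3,2): Delta=1.0000 Bond=-124.9435
(3,3): Delta=1.0000 Bond=-124.9435
V0=73.1686

Risk-neutral probability p* = (R−d)/(u−d) = (1.24−0.85)/(1.49−0.85) = 0.6094.
Payoff layer (t=4): V(4,0)=0.0000, V(4,1)=0.0000, V(4,2)=63.2170, V(4,3)=227.4689, V(4,4)=515.3928
Node (3,0) S=83.5210: V=(p*·0.0000+(1−p*)·0.0000)/1.24=0.0000; Δ=(0.0000−0.0000)/(124.4463−70.9928)=0.0000; B=V−Δ·S=0.0000
Node (3,1) S=146.4074: V=(p*·63.2170+(1−p*)·0.0000)/1.24=31.0668; Δ=(63.2170−0.0000)/(218.1470−124.4463)=0.6747; B=V−Δ·S=-67.7098
Node (3,2) S=256.6436: V=(p*·227.4689+(1−p*)·63.2170)/1.24=131.7000; Δ=(227.4689−63.2170)/(382.3989−218.1470)=1.0000; B=V−Δ·S=-124.9435
Node (3,3) S=449.8811: V=(p*·515.3928+(1−p*)·227.4689)/1.24=324.9375; Δ=(515.3928−227.4689)/(670.3228−382.3989)=1.0000; B=V−Δ·S=-124.9435
Node (2,0) S=98.2600: V=(p*·31.0668+(1−p*)·0.0000)/1.24=15.2672; Δ=(31.0668−0.0000)/(146.4074−83.5210)=0.4940; B=V−Δ·S=-33.2747
Node (2,1) S=172.2440: V=(p*·131.7000+(1−p*)·31.0668)/1.24=74.5082; Δ=(131.7000−31.0668)/(256.6436−146.4074)=0.9129; B=V−Δ·S=-82.7311
Node (2,2) S=301.9336: V=(p*·324.9375+(1−p*)·131.7000)/1.24=201.1727; Δ=(324.9375−131.7000)/(449.8811−256.6436)=1.0000; B=V−Δ·S=-100.7609
Node (1,0) S=115.6000: V=(p*·74.5082+(1−p*)·15.2672)/1.24=41.4252; Δ=(74.5082−15.2672)/(172.2440−98.2600)=0.8007; B=V−Δ·S=-51.1389
Node (1,1) S=202.6400: V=(p*·201.1727+(1−p*)·74.5082)/1.24=122.3342; Δ=(201.1727−74.5082)/(301.9336−172.2440)=0.9767; B=V−Δ·S=-75.5791
Node (0,0) S=136.0000: V=(p*·122.3342+(1−p*)·41.4252)/1.24=73.1686; Δ=(122.3342−41.4252)/(202.6400−115.6000)=0.9296; B=V−Δ·S=-53.2517
Each (Δ,B) replicates both successor values, so the strategy is self-financing and V0 is arbitrage-free.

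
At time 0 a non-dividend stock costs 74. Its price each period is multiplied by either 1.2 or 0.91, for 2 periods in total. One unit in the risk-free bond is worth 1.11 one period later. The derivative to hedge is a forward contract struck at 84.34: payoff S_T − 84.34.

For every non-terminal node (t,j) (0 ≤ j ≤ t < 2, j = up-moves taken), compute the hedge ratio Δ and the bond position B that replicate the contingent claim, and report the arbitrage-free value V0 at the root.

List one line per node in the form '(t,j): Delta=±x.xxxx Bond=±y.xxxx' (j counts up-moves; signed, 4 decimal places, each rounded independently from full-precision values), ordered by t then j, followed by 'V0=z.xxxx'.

Under the risk-neutral measure, an up-move has probability p* = (R−d)/(u−d) = 0.6897 and values discount at R = 1.11.
Terminal payoffs: V(2,0)=-23.0606, V(2,1)=-3.5320, V(2,2)=22.2200
(1,0): S=67.3400. Δ = (V_up−V_dn)/(S_up−S_dn) = (-3.5320−-23.0606)/(80.8080−61.2794) = 1.0000. V = [p*·-3.5320 + (1−p*)·-23.0606]/1.11 = -8.6420. B = V − Δ·S = -75.9820.
(1,1): S=88.8000. Δ = (V_up−V_dn)/(S_up−S_dn) = (22.2200−-3.5320)/(106.5600−80.8080) = 1.0000. V = [p*·22.2200 + (1−p*)·-3.5320]/1.11 = 12.8180. B = V − Δ·S = -75.9820.
(0,0): S=74.0000. Δ = (V_up−V_dn)/(S_up−S_dn) = (12.8180−-8.6420)/(88.8000−67.3400) = 1.0000. V = [p*·12.8180 + (1−p*)·-8.6420]/1.11 = 5.5478. B = V − Δ·S = -68.4522.
Root portfolio cost Δ·74+B reproduces V0=5.5478.

(0,0): Delta=1.0000 Bond=-68.4522
(1,0): Delta=1.0000 Bond=-75.9820
(1,1): Delta=1.0000 Bond=-75.9820
V0=5.5478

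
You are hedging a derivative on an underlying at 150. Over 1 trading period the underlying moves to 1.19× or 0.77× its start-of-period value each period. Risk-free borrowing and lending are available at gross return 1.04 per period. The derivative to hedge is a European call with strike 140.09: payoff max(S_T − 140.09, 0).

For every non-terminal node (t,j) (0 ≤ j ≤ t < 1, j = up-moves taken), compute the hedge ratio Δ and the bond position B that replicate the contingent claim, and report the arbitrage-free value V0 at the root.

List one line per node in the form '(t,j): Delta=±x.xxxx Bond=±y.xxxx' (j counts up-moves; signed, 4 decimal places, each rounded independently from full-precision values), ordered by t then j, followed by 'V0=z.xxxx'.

(0,0): Delta=0.6097 Bond=-67.7099
V0=23.7424

The replicating-portfolio and risk-neutral prices coincide; use p* = (1.04−0.77)/(1.19−0.77) = 0.6429 for the latter.
Terminal values V(1,·): V(1,0)=0.0000, V(1,1)=38.4100
  t=0,j=0: stock 150.0000 → up 178.5000 (V=38.4100), down 115.5000 (V=0.0000). Price 23.7424; hedge Δ=0.6097, bond B=-67.7099.
The time-0 hedge costs 23.7424, which is the no-arbitrage price.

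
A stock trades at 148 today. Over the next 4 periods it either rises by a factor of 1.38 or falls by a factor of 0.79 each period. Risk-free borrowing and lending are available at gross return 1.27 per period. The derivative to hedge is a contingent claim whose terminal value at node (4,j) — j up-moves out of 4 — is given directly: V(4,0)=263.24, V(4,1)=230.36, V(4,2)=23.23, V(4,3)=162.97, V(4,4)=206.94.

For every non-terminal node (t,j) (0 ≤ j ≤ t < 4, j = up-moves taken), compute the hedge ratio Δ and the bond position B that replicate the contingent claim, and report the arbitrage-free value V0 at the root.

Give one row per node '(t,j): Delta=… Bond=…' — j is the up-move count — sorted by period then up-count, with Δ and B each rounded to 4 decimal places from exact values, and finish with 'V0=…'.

(0,0): Delta=0.3222 Bond=15.5483
(1,0): Delta=0.2563 Bond=27.4508
(1,1): Delta=0.3308 Bond=17.9807
(2,0): Delta=-2.5234 Bond=291.6075
(2,1): Delta=0.6209 Bond=-23.9749
(2,2): Delta=0.2927 Bond=33.5629
(3,0): Delta=-0.7637 Bond=241.9415
(3,1): Delta=-2.7542 Bond=399.7666
(3,2): Delta=1.0637 Bond=-129.0390
(3,3): Delta=0.1916 Bond=81.9645
V0=63.2283

The replicating-portfolio and risk-neutral prices coincide; use p* = (1.27−0.79)/(1.38−0.79) = 0.8136 for the latter.
Terminal payoffs: V(4,0)=263.2400, V(4,1)=230.3600, V(4,2)=23.2300, V(4,3)=162.9700, V(4,4)=206.9400
(3,0): S=72.9698. Δ = (V_up−V_dn)/(S_up−S_dn) = (230.3600−263.2400)/(100.6983−57.6461) = -0.7637. V = [p*·230.3600 + (1−p*)·263.2400]/1.27 = 186.2127. B = V − Δ·S = 241.9415.
(3,1): S=127.4662. Δ = (V_up−V_dn)/(S_up−S_dn) = (23.2300−230.3600)/(175.9033−100.6983) = -2.7542. V = [p*·23.2300 + (1−p*)·230.3600]/1.27 = 48.6988. B = V − Δ·S = 399.7666.
(3,2): S=222.6624. Δ = (V_up−V_dn)/(S_up−S_dn) = (162.9700−23.2300)/(307.2742−175.9033) = 1.0637. V = [p*·162.9700 + (1−p*)·23.2300]/1.27 = 107.8085. B = V − Δ·S = -129.0390.
(3,3): S=388.9547. Δ = (V_up−V_dn)/(S_up−S_dn) = (206.9400−162.9700)/(536.7574−307.2742) = 0.1916. V = [p*·206.9400 + (1−p*)·162.9700]/1.27 = 156.4899. B = V − Δ·S = 81.9645.
(2,0): S=92.3668. Δ = (V_up−V_dn)/(S_up−S_dn) = (48.6988−186.2127)/(127.4662−72.9698) = -2.5234. V = [p*·48.6988 + (1−p*)·186.2127]/1.27 = 58.5331. B = V − Δ·S = 291.6075.
(2,1): S=161.3496. Δ = (V_up−V_dn)/(S_up−S_dn) = (107.8085−48.6988)/(222.6624−127.4662) = 0.6209. V = [p*·107.8085 + (1−p*)·48.6988]/1.27 = 76.2111. B = V − Δ·S = -23.9749.
(2,2): S=281.8512. Δ = (V_up−V_dn)/(S_up−S_dn) = (156.4899−107.8085)/(388.9547−222.6624) = 0.2927. V = [p*·156.4899 + (1−p*)·107.8085]/1.27 = 116.0738. B = V − Δ·S = 33.5629.
(1,0): S=116.9200. Δ = (V_up−V_dn)/(S_up−S_dn) = (76.2111−58.5331)/(161.3496−92.3668) = 0.2563. V = [p*·76.2111 + (1−p*)·58.5331]/1.27 = 57.4135. B = V − Δ·S = 27.4508.
(1,1): S=204.2400. Δ = (V_up−V_dn)/(S_up−S_dn) = (116.0738−76.2111)/(281.8512−161.3496) = 0.3308. V = [p*·116.0738 + (1−p*)·76.2111]/1.27 = 85.5447. B = V − Δ·S = 17.9807.
(0,0): S=148.0000. Δ = (V_up−V_dn)/(S_up−S_dn) = (85.5447−57.4135)/(204.2400−116.9200) = 0.3222. V = [p*·85.5447 + (1−p*)·57.4135]/1.27 = 63.2283. B = V − Δ·S = 15.5483.
Check: Δ(0,0)·S0 + B(0,0) = 63.2283 = V0.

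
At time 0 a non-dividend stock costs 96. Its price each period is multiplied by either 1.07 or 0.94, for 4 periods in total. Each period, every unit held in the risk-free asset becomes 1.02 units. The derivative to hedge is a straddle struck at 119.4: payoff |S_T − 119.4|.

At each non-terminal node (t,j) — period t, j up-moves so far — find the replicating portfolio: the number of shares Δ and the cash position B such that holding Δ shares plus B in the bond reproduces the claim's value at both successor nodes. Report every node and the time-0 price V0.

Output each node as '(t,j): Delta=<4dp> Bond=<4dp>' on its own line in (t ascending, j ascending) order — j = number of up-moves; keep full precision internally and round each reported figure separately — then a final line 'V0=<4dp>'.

(0,0): Delta=-0.7735 Bond=90.2671
(1,0): Delta=-1.0000 Bond=112.5133
(1,1): Delta=-0.6491 Bond=79.2970
(2,0): Delta=-1.0000 Bond=114.7636
(2,1): Delta=-1.0000 Bond=114.7636
(2,2): Delta=-0.4565 Bond=59.7075
(3,0): Delta=-1.0000 Bond=117.0588
(3,1): Delta=-1.0000 Bond=117.0588
(3,2): Delta=-1.0000 Bond=117.0588
(3,3): Delta=-0.1580 Bond=25.8034
V0=16.0127

Under the risk-neutral measure, an up-move has probability p* = (R−d)/(u−d) = 0.6154 and values discount at R = 1.02.
Terminal payoffs: V(4,0)=44.4481, V(4,1)=34.0824, V(4,2)=22.2832, V(4,3)=8.8521, V(4,4)=6.4364
(3,0): S=79.7361. Δ = (V_up−V_dn)/(S_up−S_dn) = (34.0824−44.4481)/(85.3176−74.9519) = -1.0000. V = [p*·34.0824 + (1−p*)·44.4481]/1.02 = 37.3228. B = V − Δ·S = 117.0588.
(3,1): S=90.7634. Δ = (V_up−V_dn)/(S_up−S_dn) = (22.2832−34.0824)/(97.1168−85.3176) = -1.0000. V = [p*·22.2832 + (1−p*)·34.0824]/1.02 = 26.2954. B = V − Δ·S = 117.0588.
(3,2): S=103.3158. Δ = (V_up−V_dn)/(S_up−S_dn) = (8.8521−22.2832)/(110.5479−97.1168) = -1.0000. V = [p*·8.8521 + (1−p*)·22.2832]/1.02 = 13.7430. B = V − Δ·S = 117.0588.
(3,3): S=117.6041. Δ = (V_up−V_dn)/(S_up−S_dn) = (6.4364−8.8521)/(125.8364−110.5479) = -0.1580. V = [p*·6.4364 + (1−p*)·8.8521]/1.02 = 7.2211. B = V − Δ·S = 25.8034.
(2,0): S=84.8256. Δ = (V_up−V_dn)/(S_up−S_dn) = (26.2954−37.3228)/(90.7634−79.7361) = -1.0000. V = [p*·26.2954 + (1−p*)·37.3228]/1.02 = 29.9380. B = V − Δ·S = 114.7636.
(2,1): S=96.5568. Δ = (V_up−V_dn)/(S_up−S_dn) = (13.7430−26.2954)/(103.3158−90.7634) = -1.0000. V = [p*·13.7430 + (1−p*)·26.2954]/1.02 = 18.2068. B = V − Δ·S = 114.7636.
(2,2): S=109.9104. Δ = (V_up−V_dn)/(S_up−S_dn) = (7.2211−13.7430)/(117.6041−103.3158) = -0.4565. V = [p*·7.2211 + (1−p*)·13.7430]/1.02 = 9.5388. B = V − Δ·S = 59.7075.
(1,0): S=90.2400. Δ = (V_up−V_dn)/(S_up−S_dn) = (18.2068−29.9380)/(96.5568−84.8256) = -1.0000. V = [p*·18.2068 + (1−p*)·29.9380]/1.02 = 22.2733. B = V − Δ·S = 112.5133.
(1,1): S=102.7200. Δ = (V_up−V_dn)/(S_up−S_dn) = (9.5388−18.2068)/(109.9104−96.5568) = -0.6491. V = [p*·9.5388 + (1−p*)·18.2068]/1.02 = 12.6202. B = V − Δ·S = 79.2970.
(0,0): S=96.0000. Δ = (V_up−V_dn)/(S_up−S_dn) = (12.6202−22.2733)/(102.7200−90.2400) = -0.7735. V = [p*·12.6202 + (1−p*)·22.2733]/1.02 = 16.0127. B = V − Δ·S = 90.2671.
Each (Δ,B) replicates both successor values, so the strategy is self-financing and V0 is arbitrage-free.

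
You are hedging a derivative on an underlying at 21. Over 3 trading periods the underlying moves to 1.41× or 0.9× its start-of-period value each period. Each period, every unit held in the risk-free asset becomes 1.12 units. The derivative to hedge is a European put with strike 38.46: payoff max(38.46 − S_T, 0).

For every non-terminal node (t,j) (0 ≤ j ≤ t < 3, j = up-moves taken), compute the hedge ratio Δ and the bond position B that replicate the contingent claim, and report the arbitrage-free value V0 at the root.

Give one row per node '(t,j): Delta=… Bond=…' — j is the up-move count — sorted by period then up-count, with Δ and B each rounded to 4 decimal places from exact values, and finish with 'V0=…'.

(0,0): Delta=-0.7173 Bond=22.6051
(1,0): Delta=-1.0000 Bond=30.6601
(1,1): Delta=-0.4795 Bond=18.2755
(2,0): Delta=-1.0000 Bond=34.3393
(2,1): Delta=-1.0000 Bond=34.3393
(2,2): Delta=-0.0416 Bond=2.1844
V0=7.5411

No-arbitrage ⇒ martingale measure with p* = (R−d)/(u−d) = 0.4314.
Terminal payoffs: V(3,0)=23.1510, V(3,1)=14.4759, V(3,2)=0.8849, V(3,3)=0.0000
Node (2,0) S=17.0100: V=(p*·14.4759+(1−p*)·23.1510)/1.12=17.3293; Δ=(14.4759−23.1510)/(23.9841−15.3090)=-1.0000; B=V−Δ·S=34.3393
Node (2,1) S=26.6490: V=(p*·0.8849+(1−p*)·14.4759)/1.12=7.6903; Δ=(0.8849−14.4759)/(37.5751−23.9841)=-1.0000; B=V−Δ·S=34.3393
Node (2,2) S=41.7501: V=(p*·0.0000+(1−p*)·0.8849)/1.12=0.4493; Δ=(0.0000−0.8849)/(58.8676−37.5751)=-0.0416; B=V−Δ·S=2.1844
Node (1,0) S=18.9000: V=(p*·7.6903+(1−p*)·17.3293)/1.12=11.7601; Δ=(7.6903−17.3293)/(26.6490−17.0100)=-1.0000; B=V−Δ·S=30.6601
Node (1,1) S=29.6100: V=(p*·0.4493+(1−p*)·7.6903)/1.12=4.0774; Δ=(0.4493−7.6903)/(41.7501−26.6490)=-0.4795; B=V−Δ·S=18.2755
Node (0,0) S=21.0000: V=(p*·4.0774+(1−p*)·11.7601)/1.12=7.5411; Δ=(4.0774−11.7601)/(29.6100−18.9000)=-0.7173; B=V−Δ·S=22.6051
The time-0 hedge costs 7.5411, which is the no-arbitrage price.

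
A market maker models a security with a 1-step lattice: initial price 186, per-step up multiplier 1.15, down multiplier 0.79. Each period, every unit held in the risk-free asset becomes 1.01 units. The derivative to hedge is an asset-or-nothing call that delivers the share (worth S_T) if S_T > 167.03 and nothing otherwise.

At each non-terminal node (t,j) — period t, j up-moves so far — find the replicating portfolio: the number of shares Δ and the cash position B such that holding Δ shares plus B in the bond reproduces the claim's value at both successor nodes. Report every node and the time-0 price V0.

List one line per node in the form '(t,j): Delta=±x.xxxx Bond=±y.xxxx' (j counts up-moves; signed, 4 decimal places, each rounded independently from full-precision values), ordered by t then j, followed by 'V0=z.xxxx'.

Since d<R<u, set p* = (R−d)/(u−d) = 0.6111; price each node as the discounted p*-expectation of its children.
Payoff layer (t=1): V(1,0)=0.0000, V(1,1)=213.9000
(0,0): S=186.0000. Δ = (V_up−V_dn)/(S_up−S_dn) = (213.9000−0.0000)/(213.9000−146.9400) = 3.1944. V = [p*·213.9000 + (1−p*)·0.0000]/1.01 = 129.4224. B = V − Δ·S = -464.7442.
Self-financing check: at every node Δ·S+B equals the discounted successor values.

(0,0): Delta=3.1944 Bond=-464.7442
V0=129.4224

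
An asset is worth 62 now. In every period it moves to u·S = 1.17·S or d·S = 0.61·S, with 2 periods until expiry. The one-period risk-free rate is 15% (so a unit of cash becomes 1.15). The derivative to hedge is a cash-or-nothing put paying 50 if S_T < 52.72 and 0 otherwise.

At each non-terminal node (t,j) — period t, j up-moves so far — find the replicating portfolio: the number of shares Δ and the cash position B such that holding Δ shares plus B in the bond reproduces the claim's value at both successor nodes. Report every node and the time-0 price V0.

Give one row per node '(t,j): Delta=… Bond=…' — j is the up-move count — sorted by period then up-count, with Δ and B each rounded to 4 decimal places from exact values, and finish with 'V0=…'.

Risk-neutral probability p* = (R−d)/(u−d) = (1.15−0.61)/(1.17−0.61) = 0.9643.
Payoff layer (t=2): V(2,0)=50.0000, V(2,1)=50.0000, V(2,2)=0.0000
(1,0): S=37.8200. Δ = (V_up−V_dn)/(S_up−S_dn) = (50.0000−50.0000)/(44.2494−23.0702) = 0.0000. V = [p*·50.0000 + (1−p*)·50.0000]/1.15 = 43.4783. B = V − Δ·S = 43.4783.
(1,1): S=72.5400. Δ = (V_up−V_dn)/(S_up−S_dn) = (0.0000−50.0000)/(84.8718−44.2494) = -1.2308. V = [p*·0.0000 + (1−p*)·50.0000]/1.15 = 1.5528. B = V − Δ·S = 90.8385.
(0,0): S=62.0000. Δ = (V_up−V_dn)/(S_up−S_dn) = (1.5528−43.4783)/(72.5400−37.8200) = -1.2075. V = [p*·1.5528 + (1−p*)·43.4783]/1.15 = 2.6523. B = V − Δ·S = 77.5192.
Check: Δ(0,0)·S0 + B(0,0) = 2.6523 = V0.

(0,0): Delta=-1.2075 Bond=77.5192
(1,0): Delta=0.0000 Bond=43.4783
(1,1): Delta=-1.2308 Bond=90.8385
V0=2.6523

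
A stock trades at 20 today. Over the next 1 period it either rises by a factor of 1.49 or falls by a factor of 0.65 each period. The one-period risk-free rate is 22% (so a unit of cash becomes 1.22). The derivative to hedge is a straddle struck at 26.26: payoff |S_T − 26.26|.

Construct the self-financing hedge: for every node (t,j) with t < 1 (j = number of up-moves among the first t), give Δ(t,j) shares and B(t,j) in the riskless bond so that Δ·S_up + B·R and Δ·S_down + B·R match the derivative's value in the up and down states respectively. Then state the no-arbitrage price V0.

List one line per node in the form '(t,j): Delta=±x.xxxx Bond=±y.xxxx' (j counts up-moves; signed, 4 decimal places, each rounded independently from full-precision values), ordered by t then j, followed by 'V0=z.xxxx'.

Risk-neutral probability p* = (R−d)/(u−d) = (1.22−0.65)/(1.49−0.65) = 0.6786.
At expiry t=1: V(1,0)=13.2600, V(1,1)=3.5400
Node (0,0) S=20.0000: V=(p*·3.5400+(1−p*)·13.2600)/1.22=5.4625; Δ=(3.5400−13.2600)/(29.8000−13.0000)=-0.5786; B=V−Δ·S=17.0340
The time-0 hedge costs 5.4625, which is the no-arbitrage price.

(0,0): Delta=-0.5786 Bond=17.0340
V0=5.4625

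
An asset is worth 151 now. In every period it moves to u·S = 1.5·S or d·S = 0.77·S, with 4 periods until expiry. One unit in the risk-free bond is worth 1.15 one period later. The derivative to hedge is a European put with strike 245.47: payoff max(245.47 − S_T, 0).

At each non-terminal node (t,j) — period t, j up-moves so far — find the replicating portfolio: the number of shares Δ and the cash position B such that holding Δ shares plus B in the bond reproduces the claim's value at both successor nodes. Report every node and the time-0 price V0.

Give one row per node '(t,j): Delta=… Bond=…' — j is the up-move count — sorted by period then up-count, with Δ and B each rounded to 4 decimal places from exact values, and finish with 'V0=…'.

No-arbitrage ⇒ martingale measure with p* = (R−d)/(u−d) = 0.5205.
Payoff layer (t=4): V(4,0)=192.3889, V(4,1)=142.0653, V(4,2)=44.0322, V(4,3)=0.0000, V(4,4)=0.0000
  t=3,j=0: stock 68.9365 → up 103.4047 (V=142.0653), down 53.0811 (V=192.3889). Price 144.5157; hedge Δ=-1.0000, bond B=213.4522.
  t=3,j=1: stock 134.2918 → up 201.4378 (V=44.0322), down 103.4047 (V=142.0653). Price 79.1603; hedge Δ=-1.0000, bond B=213.4522.
  t=3,j=2: stock 261.6075 → up 392.4112 (V=0.0000), down 201.4378 (V=44.0322). Price 18.3577; hedge Δ=-0.2306, bond B=78.6758.
  t=3,j=3: stock 509.6250 → up 764.4375 (V=0.0000), down 392.4112 (V=0.0000). Price 0.0000; hedge Δ=0.0000, bond B=0.0000.
  t=2,j=0: stock 89.5279 → up 134.2919 (V=79.1603), down 68.9365 (V=144.5157). Price 96.0827; hedge Δ=-1.0000, bond B=185.6106.
  t=2,j=1: stock 174.4050 → up 261.6075 (V=18.3577), down 134.2919 (V=79.1603). Price 41.3127; hedge Δ=-0.4776, bond B=124.6040.
  t=2,j=2: stock 339.7500 → up 509.6250 (V=0.0000), down 261.6075 (V=18.3577). Price 7.6536; hedge Δ=-0.0740, bond B=32.8011.
  t=1,j=0: stock 116.2700 → up 174.4050 (V=41.3127), down 89.5279 (V=96.0827). Price 58.7585; hedge Δ=-0.6453, bond B=133.7859.
  t=1,j=1: stock 226.5000 → up 339.7500 (V=7.6536), down 174.4050 (V=41.3127). Price 20.6883; hedge Δ=-0.2036, bond B=66.7967.
  t=0,j=0: stock 151.0000 → up 226.5000 (V=20.6883), down 116.2700 (V=58.7585). Price 33.8619; hedge Δ=-0.3454, bond B=86.0129.
Root portfolio cost Δ·151+B reproduces V0=33.8619.

(0,0): Delta=-0.3454 Bond=86.0129
(1,0): Delta=-0.6453 Bond=133.7859
(1,1): Delta=-0.2036 Bond=66.7967
(2,0): Delta=-1.0000 Bond=185.6106
(2,1): Delta=-0.4776 Bond=124.6040
(2,2): Delta=-0.0740 Bond=32.8011
(3,0): Delta=-1.0000 Bond=213.4522
(3,1): Delta=-1.0000 Bond=213.4522
(3,2): Delta=-0.2306 Bond=78.6758
(3,3): Delta=0.0000 Bond=0.0000
V0=33.8619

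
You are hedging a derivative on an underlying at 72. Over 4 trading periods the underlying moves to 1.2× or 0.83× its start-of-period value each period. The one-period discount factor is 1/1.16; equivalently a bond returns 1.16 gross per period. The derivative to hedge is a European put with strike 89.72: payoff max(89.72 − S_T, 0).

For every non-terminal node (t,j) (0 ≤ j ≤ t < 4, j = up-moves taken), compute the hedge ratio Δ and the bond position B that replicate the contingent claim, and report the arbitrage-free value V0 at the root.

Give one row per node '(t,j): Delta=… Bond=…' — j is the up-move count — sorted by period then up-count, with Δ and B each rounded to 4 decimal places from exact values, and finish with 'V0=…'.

The replicating-portfolio and risk-neutral prices coincide; use p* = (1.16−0.83)/(1.2−0.83) = 0.8919 for the latter.
At expiry t=4: V(4,0)=55.5500, V(4,1)=40.3176, V(4,2)=18.2948, V(4,3)=0.0000, V(4,4)=0.0000
(3,0): S=41.1687. Δ = (V_up−V_dn)/(S_up−S_dn) = (40.3176−55.5500)/(49.4024−34.1700) = -1.0000. V = [p*·40.3176 + (1−p*)·55.5500]/1.16 = 36.1762. B = V − Δ·S = 77.3448.
(3,1): S=59.5210. Δ = (V_up−V_dn)/(S_up−S_dn) = (18.2948−40.3176)/(71.4252−49.4024) = -1.0000. V = [p*·18.2948 + (1−p*)·40.3176]/1.16 = 17.8239. B = V − Δ·S = 77.3448.
(3,2): S=86.0544. Δ = (V_up−V_dn)/(S_up−S_dn) = (0.0000−18.2948)/(103.2653−71.4252) = -0.5746. V = [p*·0.0000 + (1−p*)·18.2948]/1.16 = 1.7050. B = V − Δ·S = 51.1506.
(3,3): S=124.4160. Δ = (V_up−V_dn)/(S_up−S_dn) = (0.0000−0.0000)/(149.2992−103.2653) = 0.0000. V = [p*·0.0000 + (1−p*)·0.0000]/1.16 = 0.0000. B = V − Δ·S = 0.0000.
(2,0): S=49.6008. Δ = (V_up−V_dn)/(S_up−S_dn) = (17.8239−36.1762)/(59.5210−41.1687) = -1.0000. V = [p*·17.8239 + (1−p*)·36.1762]/1.16 = 17.0758. B = V − Δ·S = 66.6766.
(2,1): S=71.7120. Δ = (V_up−V_dn)/(S_up−S_dn) = (1.7050−17.8239)/(86.0544−59.5210) = -0.6075. V = [p*·1.7050 + (1−p*)·17.8239]/1.16 = 2.9721. B = V − Δ·S = 46.5365.
(2,2): S=103.6800. Δ = (V_up−V_dn)/(S_up−S_dn) = (0.0000−1.7050)/(124.4160−86.0544) = -0.0444. V = [p*·0.0000 + (1−p*)·1.7050]/1.16 = 0.1589. B = V − Δ·S = 4.7671.
(1,0): S=59.7600. Δ = (V_up−V_dn)/(S_up−S_dn) = (2.9721−17.0758)/(71.7120−49.6008) = -0.6379. V = [p*·2.9721 + (1−p*)·17.0758]/1.16 = 3.8765. B = V − Δ·S = 41.9947.
(1,1): S=86.4000. Δ = (V_up−V_dn)/(S_up−S_dn) = (0.1589−2.9721)/(103.6800−71.7120) = -0.0880. V = [p*·0.1589 + (1−p*)·2.9721]/1.16 = 0.3992. B = V − Δ·S = 8.0023.
(0,0): S=72.0000. Δ = (V_up−V_dn)/(S_up−S_dn) = (0.3992−3.8765)/(86.4000−59.7600) = -0.1305. V = [p*·0.3992 + (1−p*)·3.8765]/1.16 = 0.6682. B = V − Δ·S = 10.0665.
Each (Δ,B) replicates both successor values, so the strategy is self-financing and V0 is arbitrage-free.

(0,0): Delta=-0.1305 Bond=10.0665
(1,0): Delta=-0.6379 Bond=41.9947
(1,1): Delta=-0.0880 Bond=8.0023
(2,0): Delta=-1.0000 Bond=66.6766
(2,1): Delta=-0.6075 Bond=46.5365
(2,2): Delta=-0.0444 Bond=4.7671
(3,0): Delta=-1.0000 Bond=77.3448
(3,1): Delta=-1.0000 Bond=77.3448
(3,2): Delta=-0.5746 Bond=51.1506
(3,3): Delta=0.0000 Bond=0.0000
V0=0.6682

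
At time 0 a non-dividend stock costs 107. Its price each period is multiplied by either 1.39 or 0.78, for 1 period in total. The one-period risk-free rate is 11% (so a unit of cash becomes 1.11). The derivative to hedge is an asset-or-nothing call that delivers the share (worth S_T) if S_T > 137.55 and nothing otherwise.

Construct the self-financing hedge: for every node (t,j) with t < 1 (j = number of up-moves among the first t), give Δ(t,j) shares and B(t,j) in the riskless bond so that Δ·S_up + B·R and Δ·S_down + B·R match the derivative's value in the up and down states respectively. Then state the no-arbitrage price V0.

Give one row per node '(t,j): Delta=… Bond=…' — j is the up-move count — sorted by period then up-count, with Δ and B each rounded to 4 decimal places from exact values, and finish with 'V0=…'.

Under the risk-neutral measure, an up-move has probability p* = (R−d)/(u−d) = 0.5410 and values discount at R = 1.11.
Terminal values V(1,·): V(1,0)=0.0000, V(1,1)=148.7300
Node (0,0) S=107.0000: V=(p*·148.7300+(1−p*)·0.0000)/1.11=72.4869; Δ=(148.7300−0.0000)/(148.7300−83.4600)=2.2787; B=V−Δ·S=-171.3327
Self-financing check: at every node Δ·S+B equals the discounted successor values.

(0,0): Delta=2.2787 Bond=-171.3327
V0=72.4869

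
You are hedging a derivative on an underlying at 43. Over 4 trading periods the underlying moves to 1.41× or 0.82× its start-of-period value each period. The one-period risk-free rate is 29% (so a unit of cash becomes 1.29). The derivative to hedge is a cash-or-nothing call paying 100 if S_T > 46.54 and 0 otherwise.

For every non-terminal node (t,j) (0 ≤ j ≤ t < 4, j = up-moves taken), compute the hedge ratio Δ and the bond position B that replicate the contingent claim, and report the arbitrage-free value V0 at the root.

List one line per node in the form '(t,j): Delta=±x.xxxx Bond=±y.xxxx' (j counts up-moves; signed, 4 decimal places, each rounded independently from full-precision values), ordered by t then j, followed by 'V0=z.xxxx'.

Under the risk-neutral measure, an up-move has probability p* = (R−d)/(u−d) = 0.7966 and values discount at R = 1.29.
Payoff layer (t=4): V(4,0)=0.0000, V(4,1)=0.0000, V(4,2)=100.0000, V(4,3)=100.0000, V(4,4)=100.0000
  t=3,j=0: stock 23.7088 → up 33.4294 (V=0.0000), down 19.4412 (V=0.0000). Price 0.0000; hedge Δ=0.0000, bond B=0.0000.
  t=3,j=1: stock 40.7676 → up 57.4823 (V=100.0000), down 33.4294 (V=0.0000). Price 61.7527; hedge Δ=4.1575, bond B=-107.7388.
  t=3,j=2: stock 70.1004 → up 98.8416 (V=100.0000), down 57.4823 (V=100.0000). Price 77.5194; hedge Δ=0.0000, bond B=77.5194.
  t=3,j=3: stock 120.5385 → up 169.9593 (V=100.0000), down 98.8416 (V=100.0000). Price 77.5194; hedge Δ=0.0000, bond B=77.5194.
  t=2,j=0: stock 28.9132 → up 40.7676 (V=61.7527), down 23.7088 (V=0.0000). Price 38.1340; hedge Δ=3.6200, bond B=-66.5316.
  t=2,j=1: stock 49.7166 → up 70.1004 (V=77.5194), down 40.7676 (V=61.7527). Price 57.6067; hedge Δ=0.5375, bond B=30.8835.
  t=2,j=2: stock 85.4883 → up 120.5385 (V=77.5194), down 70.1004 (V=77.5194). Price 60.0925; hedge Δ=0.0000, bond B=60.0925.
  t=1,j=0: stock 35.2600 → up 49.7166 (V=57.6067), down 28.9132 (V=38.1340). Price 41.5861; hedge Δ=0.9360, bond B=8.5816.
  t=1,j=1: stock 60.6300 → up 85.4883 (V=60.0925), down 49.7166 (V=57.6067). Price 46.1914; hedge Δ=0.0695, bond B=41.9781.
  t=0,j=0: stock 43.0000 → up 60.6300 (V=46.1914), down 35.2600 (V=41.5861). Price 35.0812; hedge Δ=0.1815, bond B=27.2756.
Root portfolio cost Δ·43+B reproduces V0=35.0812.

(0,0): Delta=0.1815 Bond=27.2756
(1,0): Delta=0.9360 Bond=8.5816
(1,1): Delta=0.0695 Bond=41.9781
(2,0): Delta=3.6200 Bond=-66.5316
(2,1): Delta=0.5375 Bond=30.8835
(2,2): Delta=0.0000 Bond=60.0925
(3,0): Delta=0.0000 Bond=0.0000
(3,1): Delta=4.1575 Bond=-107.7388
(3,2): Delta=0.0000 Bond=77.5194
(3,3): Delta=0.0000 Bond=77.5194
V0=35.0812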